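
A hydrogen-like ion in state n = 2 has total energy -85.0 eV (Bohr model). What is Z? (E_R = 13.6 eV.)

E_n = −E_R Z²/n² ⇒ Z² = −E_n n²/E_R = 85.0 × 2² / 13.6 ≈ 25.00
Z = 5

5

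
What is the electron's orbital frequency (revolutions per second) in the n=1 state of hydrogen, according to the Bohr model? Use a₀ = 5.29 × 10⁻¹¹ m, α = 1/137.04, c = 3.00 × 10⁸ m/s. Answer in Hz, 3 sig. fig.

r = n²a₀/Z = 5.29 × 10⁻¹¹ m, v = Zαc/n = 2.19 × 10⁶ m/s
f = v/(2πr) = 6.59 × 10¹⁵ Hz

6.59 × 10¹⁵ Hz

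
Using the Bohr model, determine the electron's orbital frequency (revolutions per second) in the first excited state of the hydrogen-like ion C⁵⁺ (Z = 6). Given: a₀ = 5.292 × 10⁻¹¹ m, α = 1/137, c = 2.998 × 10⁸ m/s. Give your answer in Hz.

2.962 × 10¹⁶ Hz

r = n²a₀/Z = 3.528 × 10⁻¹¹ m, v = Zαc/n = 6.565 × 10⁶ m/s
f = v/(2πr) = 2.962 × 10¹⁶ Hz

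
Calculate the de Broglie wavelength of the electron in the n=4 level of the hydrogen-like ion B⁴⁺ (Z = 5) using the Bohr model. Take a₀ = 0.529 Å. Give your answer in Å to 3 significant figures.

2.66 Å

The Bohr quantisation condition is nλ = 2πr_n.
r_n = n²a₀/Z = 1.69 Å
λ = 2πr_n/n = 2π·1.69/4 = 2.66 Å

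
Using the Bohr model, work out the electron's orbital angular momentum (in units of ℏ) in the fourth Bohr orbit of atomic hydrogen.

L_n = nℏ, so L/ℏ = n = 4.

4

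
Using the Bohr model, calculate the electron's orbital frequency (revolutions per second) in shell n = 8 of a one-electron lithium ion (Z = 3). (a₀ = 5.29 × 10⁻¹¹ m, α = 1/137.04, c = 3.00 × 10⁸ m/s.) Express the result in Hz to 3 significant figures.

1.16 × 10¹⁴ Hz

r = n²a₀/Z = 1.13 × 10⁻⁹ m, v = Zαc/n = 8.21 × 10⁵ m/s
f = v/(2πr) = 1.16 × 10¹⁴ Hz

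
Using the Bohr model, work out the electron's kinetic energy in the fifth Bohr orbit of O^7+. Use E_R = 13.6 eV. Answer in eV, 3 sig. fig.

For a Coulomb orbit the virial theorem gives K = −E_n.
E_n = −E_R·Z²/n², so K = E_R·Z²/n² = 13.6 × 8²/5² = 34.8 eV

34.8 eV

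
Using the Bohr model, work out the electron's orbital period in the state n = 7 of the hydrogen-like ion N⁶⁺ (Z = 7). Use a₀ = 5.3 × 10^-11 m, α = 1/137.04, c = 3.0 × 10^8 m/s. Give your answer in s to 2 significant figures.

1.1 × 10^-15 s

r = n²a₀/Z = 7²·5.3 × 10^-11/7 = 3.7 × 10^-10 m
v = Zαc/n = 7·0.0073·3.0 × 10^8/7 = 2.2 × 10^6 m/s
T = 2πr/v = 1.1 × 10^-15 s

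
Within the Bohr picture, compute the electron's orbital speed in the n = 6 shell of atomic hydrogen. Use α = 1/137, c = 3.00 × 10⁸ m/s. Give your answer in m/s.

3.65 × 10⁵ m/s

v_n = Zαc/n = 1 × 0.00730 × 3.00 × 10⁸ / 6
    = 3.65 × 10⁵ m/s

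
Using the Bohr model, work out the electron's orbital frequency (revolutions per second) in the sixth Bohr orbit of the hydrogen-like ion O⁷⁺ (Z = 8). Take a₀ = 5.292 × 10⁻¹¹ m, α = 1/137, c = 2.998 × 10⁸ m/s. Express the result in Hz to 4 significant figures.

1.950 × 10¹⁵ Hz

r = n²a₀/Z = 2.381 × 10⁻¹⁰ m, v = Zαc/n = 2.918 × 10⁶ m/s
f = v/(2πr) = 1.950 × 10¹⁵ Hz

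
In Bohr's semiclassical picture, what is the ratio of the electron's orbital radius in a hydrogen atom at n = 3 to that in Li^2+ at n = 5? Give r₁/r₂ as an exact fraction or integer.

27/25

r ∝ Z^-1 · n^2
r₁/r₂ = (1/3)^-1 · (3/5)^2 = 27/25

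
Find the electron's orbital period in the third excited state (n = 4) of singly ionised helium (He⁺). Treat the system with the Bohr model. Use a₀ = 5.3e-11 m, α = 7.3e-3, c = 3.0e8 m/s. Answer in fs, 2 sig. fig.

2.4 fs

r = n²a₀/Z = 4²·5.3e-11/2 = 4.2e-10 m
v = Zαc/n = 2·0.0073·3.0e8/4 = 1.1e6 m/s
T = 2πr/v = 2.4e-15 s = 2.4 fs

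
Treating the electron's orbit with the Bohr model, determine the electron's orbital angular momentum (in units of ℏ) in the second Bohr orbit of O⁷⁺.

2

L_n = nℏ, so L/ℏ = n = 2.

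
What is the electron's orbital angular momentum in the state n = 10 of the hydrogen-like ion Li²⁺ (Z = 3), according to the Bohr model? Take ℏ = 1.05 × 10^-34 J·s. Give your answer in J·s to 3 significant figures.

L_n = nℏ = 10 × 1.05 × 10^-34 = 1.05 × 10^-33 J·s

1.05 × 10^-33 J·s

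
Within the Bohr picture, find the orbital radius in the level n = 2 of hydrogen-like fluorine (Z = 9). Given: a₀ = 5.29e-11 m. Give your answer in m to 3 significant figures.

r_n = n²a₀/Z = 2² × 5.29e-11 / 9
    = 4 × 5.29e-11 / 9 = 2.35e-11 m

2.35e-11 m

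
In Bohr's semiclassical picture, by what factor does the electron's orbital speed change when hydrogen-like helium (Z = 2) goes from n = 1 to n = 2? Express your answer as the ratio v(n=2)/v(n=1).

1/2

v ∝ Z^1 · n^-1; with Z fixed, v ∝ n^-1.
v(n=2)/v(n=1) = (2/1)^-1 = 1/2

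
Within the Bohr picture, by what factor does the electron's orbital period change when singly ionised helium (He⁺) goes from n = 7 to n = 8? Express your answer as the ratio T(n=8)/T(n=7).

T ∝ Z^-2 · n^3; with Z fixed, T ∝ n^3.
T(n=8)/T(n=7) = (8/7)^3 = 512/343

512/343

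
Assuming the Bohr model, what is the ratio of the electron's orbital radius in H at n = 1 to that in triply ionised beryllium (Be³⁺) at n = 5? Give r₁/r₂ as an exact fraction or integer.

r ∝ Z^-1 · n^2
r₁/r₂ = (1/4)^-1 · (1/5)^2 = 4/25

4/25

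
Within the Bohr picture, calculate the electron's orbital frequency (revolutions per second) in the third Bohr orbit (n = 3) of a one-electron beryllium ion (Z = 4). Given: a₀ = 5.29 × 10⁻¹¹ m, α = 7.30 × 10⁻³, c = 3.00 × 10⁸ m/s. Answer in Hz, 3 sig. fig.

3.90 × 10¹⁵ Hz

r = n²a₀/Z = 1.19 × 10⁻¹⁰ m, v = Zαc/n = 2.92 × 10⁶ m/s
f = v/(2πr) = 3.90 × 10¹⁵ Hz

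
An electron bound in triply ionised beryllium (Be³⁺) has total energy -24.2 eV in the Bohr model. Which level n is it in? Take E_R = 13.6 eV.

3

E_n = −E_R Z²/n² ⇒ n² = E_R Z²/(−E_n) = 13.6 × 4² / 24.2 ≈ 8.99
n = 3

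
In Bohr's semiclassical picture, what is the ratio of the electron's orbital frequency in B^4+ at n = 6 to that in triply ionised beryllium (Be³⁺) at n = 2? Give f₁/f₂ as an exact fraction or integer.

f ∝ Z^2 · n^-3
f₁/f₂ = (5/4)^2 · (6/2)^-3 = 25/432

25/432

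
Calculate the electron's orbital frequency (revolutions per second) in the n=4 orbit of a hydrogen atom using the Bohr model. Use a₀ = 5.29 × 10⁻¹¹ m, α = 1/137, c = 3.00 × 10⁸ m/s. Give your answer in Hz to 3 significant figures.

1.03 × 10¹⁴ Hz

r = n²a₀/Z = 8.46 × 10⁻¹⁰ m, v = Zαc/n = 5.47 × 10⁵ m/s
f = v/(2πr) = 1.03 × 10¹⁴ Hz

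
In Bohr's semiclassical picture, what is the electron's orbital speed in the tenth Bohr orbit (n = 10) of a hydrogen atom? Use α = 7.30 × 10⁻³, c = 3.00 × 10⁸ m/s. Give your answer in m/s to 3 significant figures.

2.19 × 10⁵ m/s

v_n = Zαc/n = 1 × 0.00730 × 3.00 × 10⁸ / 10
    = 2.19 × 10⁵ m/s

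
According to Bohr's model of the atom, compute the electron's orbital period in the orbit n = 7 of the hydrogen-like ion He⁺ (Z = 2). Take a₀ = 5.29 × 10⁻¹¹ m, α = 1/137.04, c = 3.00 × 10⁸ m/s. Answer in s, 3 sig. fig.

1.30 × 10⁻¹⁴ s

r = n²a₀/Z = 7²·5.29 × 10⁻¹¹/2 = 1.30 × 10⁻⁹ m
v = Zαc/n = 2·0.00730·3.00 × 10⁸/7 = 6.25 × 10⁵ m/s
T = 2πr/v = 1.30 × 10⁻¹⁴ s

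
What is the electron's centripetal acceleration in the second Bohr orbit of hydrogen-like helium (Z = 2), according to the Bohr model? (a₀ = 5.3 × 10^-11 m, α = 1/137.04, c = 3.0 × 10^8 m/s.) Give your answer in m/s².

4.5 × 10^22 m/s²

r = n²a₀/Z = 1.1 × 10^-10 m, v = Zαc/n = 2.2 × 10^6 m/s
a = v²/r = (2.2 × 10^6)² / 1.1 × 10^-10 = 4.5 × 10^22 m/s²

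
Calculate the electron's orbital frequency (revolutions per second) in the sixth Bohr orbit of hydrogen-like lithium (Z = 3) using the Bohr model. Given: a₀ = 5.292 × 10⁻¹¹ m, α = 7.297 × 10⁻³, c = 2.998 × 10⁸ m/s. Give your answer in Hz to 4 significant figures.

r = n²a₀/Z = 6.350 × 10⁻¹⁰ m, v = Zαc/n = 1.094 × 10⁶ m/s
f = v/(2πr) = 2.741 × 10¹⁴ Hz

2.741 × 10¹⁴ Hz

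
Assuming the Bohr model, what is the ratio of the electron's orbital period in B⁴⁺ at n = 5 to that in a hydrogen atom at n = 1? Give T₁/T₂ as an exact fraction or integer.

5

T ∝ Z^-2 · n^3
T₁/T₂ = (5/1)^-2 · (5/1)^3 = 5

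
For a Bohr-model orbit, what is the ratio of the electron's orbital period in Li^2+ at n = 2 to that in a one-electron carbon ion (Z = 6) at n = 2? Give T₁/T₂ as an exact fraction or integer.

T ∝ Z^-2 · n^3
T₁/T₂ = (3/6)^-2 · (2/2)^3 = 4

4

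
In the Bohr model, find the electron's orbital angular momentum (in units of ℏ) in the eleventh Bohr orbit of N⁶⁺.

L_n = nℏ, so L/ℏ = n = 11.

11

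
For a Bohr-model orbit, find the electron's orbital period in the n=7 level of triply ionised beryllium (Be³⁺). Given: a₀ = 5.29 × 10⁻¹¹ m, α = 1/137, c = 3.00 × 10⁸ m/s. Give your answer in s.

r = n²a₀/Z = 7²·5.29 × 10⁻¹¹/4 = 6.48 × 10⁻¹⁰ m
v = Zαc/n = 4·0.00730·3.00 × 10⁸/7 = 1.25 × 10⁶ m/s
T = 2πr/v = 3.25 × 10⁻¹⁵ s

3.25 × 10⁻¹⁵ s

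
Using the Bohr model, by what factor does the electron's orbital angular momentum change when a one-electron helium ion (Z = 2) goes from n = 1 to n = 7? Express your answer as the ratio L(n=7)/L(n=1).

L = nℏ depends only on n, so L ∝ n.
L(n=7)/L(n=1) = (7/1)^1 = 7

7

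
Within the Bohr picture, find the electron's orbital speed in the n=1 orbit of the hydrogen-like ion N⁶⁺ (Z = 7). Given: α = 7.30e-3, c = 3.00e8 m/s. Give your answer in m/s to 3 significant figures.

v_n = Zαc/n = 7 × 0.00730 × 3.00e8 / 1
    = 1.53e7 m/s

1.53e7 m/s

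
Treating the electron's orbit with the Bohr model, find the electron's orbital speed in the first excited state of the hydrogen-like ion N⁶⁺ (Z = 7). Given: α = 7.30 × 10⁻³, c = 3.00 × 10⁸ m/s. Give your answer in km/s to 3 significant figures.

v_n = Zαc/n = 7 × 0.00730 × 3.00 × 10⁸ / 2
    = 7660 km/s

7660 km/s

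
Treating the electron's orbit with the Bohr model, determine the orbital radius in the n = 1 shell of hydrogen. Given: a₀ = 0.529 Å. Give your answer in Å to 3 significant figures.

r_n = n²a₀/Z = 1² × 0.529 / 1
    = 1 × 0.529 / 1 = 0.529 Å

0.529 Å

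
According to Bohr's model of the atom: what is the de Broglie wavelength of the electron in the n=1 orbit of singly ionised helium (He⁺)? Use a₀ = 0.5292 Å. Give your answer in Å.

1.663 Å

The Bohr quantisation condition is nλ = 2πr_n.
r_n = n²a₀/Z = 0.2646 Å
λ = 2πr_n/n = 2π·0.2646/1 = 1.663 Å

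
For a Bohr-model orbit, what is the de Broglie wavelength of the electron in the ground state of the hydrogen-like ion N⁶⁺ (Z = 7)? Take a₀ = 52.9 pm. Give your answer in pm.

The Bohr quantisation condition is nλ = 2πr_n.
r_n = n²a₀/Z = 7.56 pm
λ = 2πr_n/n = 2π·7.56/1 = 47.5 pm

47.5 pm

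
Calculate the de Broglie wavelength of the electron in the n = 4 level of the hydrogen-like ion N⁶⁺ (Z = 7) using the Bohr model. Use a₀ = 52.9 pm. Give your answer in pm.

The Bohr quantisation condition is nλ = 2πr_n.
r_n = n²a₀/Z = 121 pm
λ = 2πr_n/n = 2π·121/4 = 190 pm

190 pm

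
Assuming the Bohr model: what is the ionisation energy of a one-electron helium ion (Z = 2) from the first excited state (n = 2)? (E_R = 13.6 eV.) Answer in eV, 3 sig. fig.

E_n = −E_R·Z²/n² = −13.6 × 2²/2² eV = -13.6 eV
Ionisation energy = −E_n = 13.6 eV

13.6 eV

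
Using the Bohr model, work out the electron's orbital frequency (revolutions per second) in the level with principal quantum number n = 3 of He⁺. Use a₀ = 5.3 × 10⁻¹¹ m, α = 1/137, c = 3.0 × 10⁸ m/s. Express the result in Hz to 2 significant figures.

r = n²a₀/Z = 2.4 × 10⁻¹⁰ m, v = Zαc/n = 1.5 × 10⁶ m/s
f = v/(2πr) = 9.7 × 10¹⁴ Hz

9.7 × 10¹⁴ Hz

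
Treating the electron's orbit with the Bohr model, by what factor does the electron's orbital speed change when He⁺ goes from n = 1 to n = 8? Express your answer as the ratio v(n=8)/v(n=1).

1/8

v ∝ Z^1 · n^-1; with Z fixed, v ∝ n^-1.
v(n=8)/v(n=1) = (8/1)^-1 = 1/8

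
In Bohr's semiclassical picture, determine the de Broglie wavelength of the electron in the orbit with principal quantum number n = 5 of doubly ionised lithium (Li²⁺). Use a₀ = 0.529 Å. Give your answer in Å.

The Bohr quantisation condition is nλ = 2πr_n.
r_n = n²a₀/Z = 4.41 Å
λ = 2πr_n/n = 2π·4.41/5 = 5.54 Å

5.54 Å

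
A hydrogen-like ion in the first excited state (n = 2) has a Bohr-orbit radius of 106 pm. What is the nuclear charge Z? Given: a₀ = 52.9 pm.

2

r_n = n²a₀/Z ⇒ Z = n²a₀/r = 2² × 52.9 / 106 ≈ 2.00
Z = 2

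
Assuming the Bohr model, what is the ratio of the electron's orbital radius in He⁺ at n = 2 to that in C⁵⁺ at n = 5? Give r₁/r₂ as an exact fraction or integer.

r ∝ Z^-1 · n^2
r₁/r₂ = (2/6)^-1 · (2/5)^2 = 12/25

12/25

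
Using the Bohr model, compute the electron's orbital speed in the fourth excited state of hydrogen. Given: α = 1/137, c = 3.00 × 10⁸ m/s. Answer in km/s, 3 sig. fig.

438 km/s

v_n = Zαc/n = 1 × 0.00730 × 3.00 × 10⁸ / 5
    = 438 km/s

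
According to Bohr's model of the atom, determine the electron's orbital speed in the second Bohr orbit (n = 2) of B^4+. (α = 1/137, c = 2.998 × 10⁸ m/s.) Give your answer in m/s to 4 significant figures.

5.471 × 10⁶ m/s

v_n = Zαc/n = 5 × 0.007299 × 2.998 × 10⁸ / 2
    = 5.471 × 10⁶ m/s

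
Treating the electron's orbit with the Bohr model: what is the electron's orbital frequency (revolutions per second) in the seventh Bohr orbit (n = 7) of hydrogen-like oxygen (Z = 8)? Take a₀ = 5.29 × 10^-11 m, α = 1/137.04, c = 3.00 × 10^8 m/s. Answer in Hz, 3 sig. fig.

1.23 × 10^15 Hz

r = n²a₀/Z = 3.24 × 10^-10 m, v = Zαc/n = 2.50 × 10^6 m/s
f = v/(2πr) = 1.23 × 10^15 Hz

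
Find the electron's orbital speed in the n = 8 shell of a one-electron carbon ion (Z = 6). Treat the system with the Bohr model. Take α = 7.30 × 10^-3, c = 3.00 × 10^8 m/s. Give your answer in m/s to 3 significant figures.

1.64 × 10^6 m/s

v_n = Zαc/n = 6 × 0.00730 × 3.00 × 10^8 / 8
    = 1.64 × 10^6 m/s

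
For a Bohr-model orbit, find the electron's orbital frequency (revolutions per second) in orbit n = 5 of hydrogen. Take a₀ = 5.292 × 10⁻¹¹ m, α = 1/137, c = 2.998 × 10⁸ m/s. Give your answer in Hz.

r = n²a₀/Z = 1.323 × 10⁻⁹ m, v = Zαc/n = 4.377 × 10⁵ m/s
f = v/(2πr) = 5.265 × 10¹³ Hz

5.265 × 10¹³ Hz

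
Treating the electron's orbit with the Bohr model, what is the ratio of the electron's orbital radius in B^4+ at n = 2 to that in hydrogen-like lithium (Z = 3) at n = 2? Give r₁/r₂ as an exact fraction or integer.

3/5

r ∝ Z^-1 · n^2
r₁/r₂ = (5/3)^-1 · (2/2)^2 = 3/5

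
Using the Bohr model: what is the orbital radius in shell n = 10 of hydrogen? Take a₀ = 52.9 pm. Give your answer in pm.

r_n = n²a₀/Z = 10² × 52.9 / 1
    = 100 × 52.9 / 1 = 5290 pm

5290 pm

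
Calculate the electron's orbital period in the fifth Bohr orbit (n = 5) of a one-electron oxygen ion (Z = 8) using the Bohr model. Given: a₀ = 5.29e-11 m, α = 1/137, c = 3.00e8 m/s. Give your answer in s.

2.96e-16 s

r = n²a₀/Z = 5²·5.29e-11/8 = 1.65e-10 m
v = Zαc/n = 8·0.00730·3.00e8/5 = 3.50e6 m/s
T = 2πr/v = 2.96e-16 s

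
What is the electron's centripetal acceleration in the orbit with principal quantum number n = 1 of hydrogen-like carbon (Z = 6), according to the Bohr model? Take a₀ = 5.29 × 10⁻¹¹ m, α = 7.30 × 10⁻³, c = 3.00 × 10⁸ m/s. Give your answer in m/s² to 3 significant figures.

r = n²a₀/Z = 8.82 × 10⁻¹² m, v = Zαc/n = 1.31 × 10⁷ m/s
a = v²/r = (1.31 × 10⁷)² / 8.82 × 10⁻¹² = 1.96 × 10²⁵ m/s²

1.96 × 10²⁵ m/s²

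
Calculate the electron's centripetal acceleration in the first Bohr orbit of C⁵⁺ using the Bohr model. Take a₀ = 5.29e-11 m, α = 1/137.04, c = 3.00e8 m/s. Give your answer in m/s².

1.96e25 m/s²

r = n²a₀/Z = 8.82e-12 m, v = Zαc/n = 1.31e7 m/s
a = v²/r = (1.31e7)² / 8.82e-12 = 1.96e25 m/s²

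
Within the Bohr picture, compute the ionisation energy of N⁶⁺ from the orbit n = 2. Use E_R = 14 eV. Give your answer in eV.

E_n = −E_R·Z²/n² = −14 × 7²/2² eV = -170 eV
Ionisation energy = −E_n = 170 eV

170 eV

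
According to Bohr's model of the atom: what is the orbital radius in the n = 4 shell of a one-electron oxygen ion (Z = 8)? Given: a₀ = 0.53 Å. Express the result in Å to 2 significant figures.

r_n = n²a₀/Z = 4² × 0.53 / 8
    = 16 × 0.53 / 8 = 1.1 Å

1.1 Å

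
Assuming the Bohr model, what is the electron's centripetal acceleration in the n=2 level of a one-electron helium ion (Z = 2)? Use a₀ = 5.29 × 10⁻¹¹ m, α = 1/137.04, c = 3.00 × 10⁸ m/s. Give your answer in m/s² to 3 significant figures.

r = n²a₀/Z = 1.06 × 10⁻¹⁰ m, v = Zαc/n = 2.19 × 10⁶ m/s
a = v²/r = (2.19 × 10⁶)² / 1.06 × 10⁻¹⁰ = 4.53 × 10²² m/s²

4.53 × 10²² m/s²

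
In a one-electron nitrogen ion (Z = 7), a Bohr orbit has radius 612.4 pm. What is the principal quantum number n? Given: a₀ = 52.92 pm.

9

r_n = n²a₀/Z ⇒ n² = rZ/a₀ = 612.4 × 7 / 52.92 ≈ 81.01
n = 9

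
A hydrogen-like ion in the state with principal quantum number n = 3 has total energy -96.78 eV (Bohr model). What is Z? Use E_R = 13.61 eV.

8

E_n = −E_R Z²/n² ⇒ Z² = −E_n n²/E_R = 96.78 × 3² / 13.61 ≈ 64.00
Z = 8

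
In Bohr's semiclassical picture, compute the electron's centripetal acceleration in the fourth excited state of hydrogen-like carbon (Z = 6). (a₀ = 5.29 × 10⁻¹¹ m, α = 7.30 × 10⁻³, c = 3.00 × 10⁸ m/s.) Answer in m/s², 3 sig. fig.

r = n²a₀/Z = 2.20 × 10⁻¹⁰ m, v = Zαc/n = 2.63 × 10⁶ m/s
a = v²/r = (2.63 × 10⁶)² / 2.20 × 10⁻¹⁰ = 3.13 × 10²² m/s²

3.13 × 10²² m/s²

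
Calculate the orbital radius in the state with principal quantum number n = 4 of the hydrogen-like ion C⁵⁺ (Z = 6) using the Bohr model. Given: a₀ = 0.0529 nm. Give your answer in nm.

0.141 nm

r_n = n²a₀/Z = 4² × 0.0529 / 6
    = 16 × 0.0529 / 6 = 0.141 nm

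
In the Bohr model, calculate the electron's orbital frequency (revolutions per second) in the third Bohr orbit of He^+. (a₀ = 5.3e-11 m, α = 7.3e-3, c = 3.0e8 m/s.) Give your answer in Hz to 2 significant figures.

9.7e14 Hz

r = n²a₀/Z = 2.4e-10 m, v = Zαc/n = 1.5e6 m/s
f = v/(2πr) = 9.7e14 Hz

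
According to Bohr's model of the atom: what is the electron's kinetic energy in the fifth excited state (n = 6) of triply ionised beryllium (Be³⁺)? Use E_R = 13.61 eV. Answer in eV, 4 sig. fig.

6.049 eV

For a Coulomb orbit the virial theorem gives K = −E_n.
E_n = −E_R·Z²/n², so K = E_R·Z²/n² = 13.61 × 4²/6² = 6.049 eV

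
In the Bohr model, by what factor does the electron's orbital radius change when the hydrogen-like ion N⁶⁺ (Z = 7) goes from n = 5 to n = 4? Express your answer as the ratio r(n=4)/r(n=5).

r ∝ Z^-1 · n^2; with Z fixed, r ∝ n^2.
r(n=4)/r(n=5) = (4/5)^2 = 16/25

16/25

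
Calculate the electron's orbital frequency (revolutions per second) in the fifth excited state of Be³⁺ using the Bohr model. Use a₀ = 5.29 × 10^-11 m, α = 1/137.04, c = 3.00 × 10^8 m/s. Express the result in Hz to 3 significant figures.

4.88 × 10^14 Hz

r = n²a₀/Z = 4.76 × 10^-10 m, v = Zαc/n = 1.46 × 10^6 m/s
f = v/(2πr) = 4.88 × 10^14 Hz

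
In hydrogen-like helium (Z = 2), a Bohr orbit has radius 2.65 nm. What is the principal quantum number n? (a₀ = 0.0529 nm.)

r_n = n²a₀/Z ⇒ n² = rZ/a₀ = 2.65 × 2 / 0.0529 ≈ 100.19
n = 10

10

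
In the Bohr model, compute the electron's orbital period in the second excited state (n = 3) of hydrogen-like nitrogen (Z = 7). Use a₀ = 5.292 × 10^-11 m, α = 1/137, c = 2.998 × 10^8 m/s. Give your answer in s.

8.373 × 10^-17 s

r = n²a₀/Z = 3²·5.292 × 10^-11/7 = 6.804 × 10^-11 m
v = Zαc/n = 7·0.007299·2.998 × 10^8/3 = 5.106 × 10^6 m/s
T = 2πr/v = 8.373 × 10^-17 s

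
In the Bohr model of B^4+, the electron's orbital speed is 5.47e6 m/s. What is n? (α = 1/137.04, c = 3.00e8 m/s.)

2

v_n = Zαc/n ⇒ n = Zαc/v = 5 × 0.00730 × 3.00e8 / 5.47e6 ≈ 2.00
n = 2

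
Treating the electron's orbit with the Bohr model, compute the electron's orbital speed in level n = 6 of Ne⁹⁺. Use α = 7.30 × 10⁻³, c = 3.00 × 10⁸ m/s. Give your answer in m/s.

3.65 × 10⁶ m/s

v_n = Zαc/n = 10 × 0.00730 × 3.00 × 10⁸ / 6
    = 3.65 × 10⁶ m/s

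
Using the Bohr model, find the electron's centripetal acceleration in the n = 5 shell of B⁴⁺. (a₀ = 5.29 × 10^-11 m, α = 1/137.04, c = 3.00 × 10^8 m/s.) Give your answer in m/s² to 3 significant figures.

1.81 × 10^22 m/s²

r = n²a₀/Z = 2.64 × 10^-10 m, v = Zαc/n = 2.19 × 10^6 m/s
a = v²/r = (2.19 × 10^6)² / 2.64 × 10^-10 = 1.81 × 10^22 m/s²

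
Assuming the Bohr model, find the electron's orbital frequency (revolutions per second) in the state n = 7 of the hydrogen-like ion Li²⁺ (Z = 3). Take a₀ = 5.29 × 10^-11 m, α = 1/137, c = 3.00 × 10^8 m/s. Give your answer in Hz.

r = n²a₀/Z = 8.64 × 10^-10 m, v = Zαc/n = 9.38 × 10^5 m/s
f = v/(2πr) = 1.73 × 10^14 Hz

1.73 × 10^14 Hz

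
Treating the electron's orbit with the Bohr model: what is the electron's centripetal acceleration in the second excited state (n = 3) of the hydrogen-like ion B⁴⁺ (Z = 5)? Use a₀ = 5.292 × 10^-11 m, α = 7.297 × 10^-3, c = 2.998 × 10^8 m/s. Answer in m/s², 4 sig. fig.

r = n²a₀/Z = 9.526 × 10^-11 m, v = Zαc/n = 3.646 × 10^6 m/s
a = v²/r = (3.646 × 10^6)² / 9.526 × 10^-11 = 1.396 × 10^23 m/s²

1.396 × 10^23 m/s²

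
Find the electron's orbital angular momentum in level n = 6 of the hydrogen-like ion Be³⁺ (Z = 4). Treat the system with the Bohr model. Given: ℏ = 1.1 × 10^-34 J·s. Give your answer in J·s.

L_n = nℏ = 6 × 1.1 × 10^-34 = 6.6 × 10^-34 J·s

6.6 × 10^-34 J·s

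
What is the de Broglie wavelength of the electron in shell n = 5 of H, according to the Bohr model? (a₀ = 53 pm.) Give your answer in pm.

The Bohr quantisation condition is nλ = 2πr_n.
r_n = n²a₀/Z = 1300 pm
λ = 2πr_n/n = 2π·1300/5 = 1700 pm

1700 pm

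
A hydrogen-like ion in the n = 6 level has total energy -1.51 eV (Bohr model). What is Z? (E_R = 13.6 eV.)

2

E_n = −E_R Z²/n² ⇒ Z² = −E_n n²/E_R = 1.51 × 6² / 13.6 ≈ 4.00
Z = 2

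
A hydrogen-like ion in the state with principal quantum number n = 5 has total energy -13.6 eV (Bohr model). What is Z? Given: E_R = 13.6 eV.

E_n = −E_R Z²/n² ⇒ Z² = −E_n n²/E_R = 13.6 × 5² / 13.6 ≈ 25.00
Z = 5

5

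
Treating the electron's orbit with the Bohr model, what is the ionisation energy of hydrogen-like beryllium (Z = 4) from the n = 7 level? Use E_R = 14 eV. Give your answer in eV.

E_n = −E_R·Z²/n² = −14 × 4²/7² eV = -4.6 eV
Ionisation energy = −E_n = 4.6 eV

4.6 eV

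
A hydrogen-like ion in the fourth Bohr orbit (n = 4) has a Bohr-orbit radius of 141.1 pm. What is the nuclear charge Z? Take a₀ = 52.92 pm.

6

r_n = n²a₀/Z ⇒ Z = n²a₀/r = 4² × 52.92 / 141.1 ≈ 6.00
Z = 6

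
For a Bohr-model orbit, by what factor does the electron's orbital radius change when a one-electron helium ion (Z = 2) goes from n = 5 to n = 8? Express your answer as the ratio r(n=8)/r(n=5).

64/25

r ∝ Z^-1 · n^2; with Z fixed, r ∝ n^2.
r(n=8)/r(n=5) = (8/5)^2 = 64/25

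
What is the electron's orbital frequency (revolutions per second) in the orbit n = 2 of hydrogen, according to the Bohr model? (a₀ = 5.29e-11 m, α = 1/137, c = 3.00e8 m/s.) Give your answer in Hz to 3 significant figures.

r = n²a₀/Z = 2.12e-10 m, v = Zαc/n = 1.09e6 m/s
f = v/(2πr) = 8.24e14 Hz

8.24e14 Hz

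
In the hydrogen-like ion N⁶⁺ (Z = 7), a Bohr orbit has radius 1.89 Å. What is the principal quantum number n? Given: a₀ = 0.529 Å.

5

r_n = n²a₀/Z ⇒ n² = rZ/a₀ = 1.89 × 7 / 0.529 ≈ 25.01
n = 5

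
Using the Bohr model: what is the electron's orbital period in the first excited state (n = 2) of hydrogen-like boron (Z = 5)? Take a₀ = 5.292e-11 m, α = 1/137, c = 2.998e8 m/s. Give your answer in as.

r = n²a₀/Z = 2²·5.292e-11/5 = 4.234e-11 m
v = Zαc/n = 5·0.007299·2.998e8/2 = 5.471e6 m/s
T = 2πr/v = 4.862e-17 s = 48.62 as

48.62 as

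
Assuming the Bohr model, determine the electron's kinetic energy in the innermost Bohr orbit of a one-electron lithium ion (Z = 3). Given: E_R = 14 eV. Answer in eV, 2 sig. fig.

For a Coulomb orbit the virial theorem gives K = −E_n.
E_n = −E_R·Z²/n², so K = E_R·Z²/n² = 14 × 3²/1² = 130 eV

130 eV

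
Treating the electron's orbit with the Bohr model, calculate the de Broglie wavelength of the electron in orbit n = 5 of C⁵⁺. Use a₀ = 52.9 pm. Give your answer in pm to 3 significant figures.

277 pm

The Bohr quantisation condition is nλ = 2πr_n.
r_n = n²a₀/Z = 220 pm
λ = 2πr_n/n = 2π·220/5 = 277 pm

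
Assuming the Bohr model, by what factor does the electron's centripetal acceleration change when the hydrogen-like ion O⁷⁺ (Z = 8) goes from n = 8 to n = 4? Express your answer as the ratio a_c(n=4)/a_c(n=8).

16

a_c ∝ Z^3 · n^-4; with Z fixed, a_c ∝ n^-4.
a_c(n=4)/a_c(n=8) = (4/8)^-4 = 16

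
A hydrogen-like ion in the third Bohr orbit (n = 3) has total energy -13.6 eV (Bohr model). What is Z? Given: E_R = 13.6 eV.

E_n = −E_R Z²/n² ⇒ Z² = −E_n n²/E_R = 13.6 × 3² / 13.6 ≈ 9.00
Z = 3

3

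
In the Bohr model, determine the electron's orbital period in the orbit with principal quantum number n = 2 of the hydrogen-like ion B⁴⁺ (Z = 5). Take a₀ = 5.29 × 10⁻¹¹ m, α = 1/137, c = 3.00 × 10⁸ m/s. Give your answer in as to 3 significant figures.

r = n²a₀/Z = 2²·5.29 × 10⁻¹¹/5 = 4.23 × 10⁻¹¹ m
v = Zαc/n = 5·0.00730·3.00 × 10⁸/2 = 5.47 × 10⁶ m/s
T = 2πr/v = 4.86 × 10⁻¹⁷ s = 48.6 as

48.6 as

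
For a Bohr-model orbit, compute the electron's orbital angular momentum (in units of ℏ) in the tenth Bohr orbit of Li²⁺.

10

L_n = nℏ, so L/ℏ = n = 10.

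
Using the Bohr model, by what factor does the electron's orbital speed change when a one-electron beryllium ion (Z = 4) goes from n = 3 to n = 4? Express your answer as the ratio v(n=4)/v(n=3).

3/4

v ∝ Z^1 · n^-1; with Z fixed, v ∝ n^-1.
v(n=4)/v(n=3) = (4/3)^-1 = 3/4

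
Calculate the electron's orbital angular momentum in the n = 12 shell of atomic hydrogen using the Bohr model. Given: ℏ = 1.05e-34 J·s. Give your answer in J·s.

L_n = nℏ = 12 × 1.05e-34 = 1.26e-33 J·s

1.26e-33 J·s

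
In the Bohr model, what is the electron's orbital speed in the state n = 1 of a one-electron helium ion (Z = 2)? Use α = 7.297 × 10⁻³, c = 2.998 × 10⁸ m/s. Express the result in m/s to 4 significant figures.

4.375 × 10⁶ m/s

v_n = Zαc/n = 2 × 0.007297 × 2.998 × 10⁸ / 1
    = 4.375 × 10⁶ m/s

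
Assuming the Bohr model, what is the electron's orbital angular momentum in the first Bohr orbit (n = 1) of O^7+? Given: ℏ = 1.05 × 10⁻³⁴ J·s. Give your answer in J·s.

1.05 × 10⁻³⁴ J·s

L_n = nℏ = 1 × 1.05 × 10⁻³⁴ = 1.05 × 10⁻³⁴ J·s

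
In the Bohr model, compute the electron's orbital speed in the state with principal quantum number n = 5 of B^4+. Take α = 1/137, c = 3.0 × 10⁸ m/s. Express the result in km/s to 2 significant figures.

2200 km/s

v_n = Zαc/n = 5 × 0.0073 × 3.0 × 10⁸ / 5
    = 2200 km/s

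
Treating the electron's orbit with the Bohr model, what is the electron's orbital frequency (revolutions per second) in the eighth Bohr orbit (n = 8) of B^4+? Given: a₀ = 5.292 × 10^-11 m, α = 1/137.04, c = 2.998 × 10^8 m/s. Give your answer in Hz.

r = n²a₀/Z = 6.774 × 10^-10 m, v = Zαc/n = 1.367 × 10^6 m/s
f = v/(2πr) = 3.213 × 10^14 Hz

3.213 × 10^14 Hz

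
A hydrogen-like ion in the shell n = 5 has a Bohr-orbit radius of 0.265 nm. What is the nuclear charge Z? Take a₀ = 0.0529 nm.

5

r_n = n²a₀/Z ⇒ Z = n²a₀/r = 5² × 0.0529 / 0.265 ≈ 4.99
Z = 5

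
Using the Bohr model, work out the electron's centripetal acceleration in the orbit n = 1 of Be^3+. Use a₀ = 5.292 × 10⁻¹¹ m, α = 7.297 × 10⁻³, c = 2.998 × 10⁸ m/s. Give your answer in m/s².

5.788 × 10²⁴ m/s²

r = n²a₀/Z = 1.323 × 10⁻¹¹ m, v = Zαc/n = 8.751 × 10⁶ m/s
a = v²/r = (8.751 × 10⁶)² / 1.323 × 10⁻¹¹ = 5.788 × 10²⁴ m/s²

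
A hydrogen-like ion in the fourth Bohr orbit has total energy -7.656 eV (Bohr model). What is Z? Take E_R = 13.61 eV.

E_n = −E_R Z²/n² ⇒ Z² = −E_n n²/E_R = 7.656 × 4² / 13.61 ≈ 9.00
Z = 3

3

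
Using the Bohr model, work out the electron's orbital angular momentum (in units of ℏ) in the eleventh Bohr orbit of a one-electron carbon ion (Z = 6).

L_n = nℏ, so L/ℏ = n = 11.

11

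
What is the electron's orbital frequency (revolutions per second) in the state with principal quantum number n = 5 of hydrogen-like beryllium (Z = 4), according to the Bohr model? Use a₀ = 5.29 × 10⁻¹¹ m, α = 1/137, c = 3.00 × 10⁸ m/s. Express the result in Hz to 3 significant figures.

8.43 × 10¹⁴ Hz

r = n²a₀/Z = 3.31 × 10⁻¹⁰ m, v = Zαc/n = 1.75 × 10⁶ m/s
f = v/(2πr) = 8.43 × 10¹⁴ Hz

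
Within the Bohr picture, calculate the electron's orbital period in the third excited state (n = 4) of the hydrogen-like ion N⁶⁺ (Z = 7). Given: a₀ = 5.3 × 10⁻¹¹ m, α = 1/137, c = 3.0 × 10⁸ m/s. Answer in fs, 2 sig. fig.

r = n²a₀/Z = 4²·5.3 × 10⁻¹¹/7 = 1.2 × 10⁻¹⁰ m
v = Zαc/n = 7·0.0073·3.0 × 10⁸/4 = 3.8 × 10⁶ m/s
T = 2πr/v = 2.0 × 10⁻¹⁶ s = 0.20 fs

0.20 fs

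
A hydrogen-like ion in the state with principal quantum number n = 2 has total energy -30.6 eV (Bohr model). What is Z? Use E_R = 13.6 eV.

E_n = −E_R Z²/n² ⇒ Z² = −E_n n²/E_R = 30.6 × 2² / 13.6 ≈ 9.00
Z = 3

3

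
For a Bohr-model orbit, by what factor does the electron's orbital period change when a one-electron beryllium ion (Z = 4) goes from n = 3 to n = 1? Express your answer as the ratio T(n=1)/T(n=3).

T ∝ Z^-2 · n^3; with Z fixed, T ∝ n^3.
T(n=1)/T(n=3) = (1/3)^3 = 1/27

1/27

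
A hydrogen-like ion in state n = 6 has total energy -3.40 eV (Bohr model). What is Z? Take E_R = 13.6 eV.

3

E_n = −E_R Z²/n² ⇒ Z² = −E_n n²/E_R = 3.40 × 6² / 13.6 ≈ 9.00
Z = 3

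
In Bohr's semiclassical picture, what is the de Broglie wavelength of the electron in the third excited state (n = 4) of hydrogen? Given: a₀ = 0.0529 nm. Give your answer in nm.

The Bohr quantisation condition is nλ = 2πr_n.
r_n = n²a₀/Z = 0.846 nm
λ = 2πr_n/n = 2π·0.846/4 = 1.33 nm

1.33 nm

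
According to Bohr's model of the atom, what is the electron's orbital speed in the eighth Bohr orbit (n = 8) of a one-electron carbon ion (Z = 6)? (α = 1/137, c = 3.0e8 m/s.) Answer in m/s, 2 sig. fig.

1.6e6 m/s

v_n = Zαc/n = 6 × 0.0073 × 3.0e8 / 8
    = 1.6e6 m/s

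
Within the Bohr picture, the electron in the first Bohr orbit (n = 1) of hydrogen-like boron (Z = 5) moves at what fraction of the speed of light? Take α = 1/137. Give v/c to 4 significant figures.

v_n = Zαc/n, so v/c = Zα/n = 5 × 0.007299 / 1 = 0.03650

0.03650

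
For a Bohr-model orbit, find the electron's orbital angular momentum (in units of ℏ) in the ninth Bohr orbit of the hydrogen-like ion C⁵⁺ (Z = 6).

L_n = nℏ, so L/ℏ = n = 9.

9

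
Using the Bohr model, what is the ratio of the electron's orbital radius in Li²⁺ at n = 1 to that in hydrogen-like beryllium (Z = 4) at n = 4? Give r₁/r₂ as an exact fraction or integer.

r ∝ Z^-1 · n^2
r₁/r₂ = (3/4)^-1 · (1/4)^2 = 1/12

1/12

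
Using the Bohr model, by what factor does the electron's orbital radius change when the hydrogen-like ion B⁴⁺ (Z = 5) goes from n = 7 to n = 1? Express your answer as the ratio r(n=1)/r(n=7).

r ∝ Z^-1 · n^2; with Z fixed, r ∝ n^2.
r(n=1)/r(n=7) = (1/7)^2 = 1/49

1/49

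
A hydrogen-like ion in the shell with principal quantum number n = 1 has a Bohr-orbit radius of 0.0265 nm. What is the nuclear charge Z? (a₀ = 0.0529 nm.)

r_n = n²a₀/Z ⇒ Z = n²a₀/r = 1² × 0.0529 / 0.0265 ≈ 2.00
Z = 2

2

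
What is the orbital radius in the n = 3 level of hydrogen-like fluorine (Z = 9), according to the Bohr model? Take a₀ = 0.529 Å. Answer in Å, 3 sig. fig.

r_n = n²a₀/Z = 3² × 0.529 / 9
    = 9 × 0.529 / 9 = 0.529 Å

0.529 Å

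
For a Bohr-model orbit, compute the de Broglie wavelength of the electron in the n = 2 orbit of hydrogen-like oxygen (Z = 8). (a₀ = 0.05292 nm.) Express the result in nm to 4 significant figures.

The Bohr quantisation condition is nλ = 2πr_n.
r_n = n²a₀/Z = 0.02646 nm
λ = 2πr_n/n = 2π·0.02646/2 = 0.08313 nm

0.08313 nm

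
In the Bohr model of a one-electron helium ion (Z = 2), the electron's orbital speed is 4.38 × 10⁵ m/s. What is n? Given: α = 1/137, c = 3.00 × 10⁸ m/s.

10

v_n = Zαc/n ⇒ n = Zαc/v = 2 × 0.00730 × 3.00 × 10⁸ / 4.38 × 10⁵ ≈ 10.00
n = 10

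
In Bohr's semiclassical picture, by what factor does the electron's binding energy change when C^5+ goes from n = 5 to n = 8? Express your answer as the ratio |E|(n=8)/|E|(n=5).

25/64

|E| ∝ Z^2 · n^-2; with Z fixed, |E| ∝ n^-2.
|E|(n=8)/|E|(n=5) = (8/5)^-2 = 25/64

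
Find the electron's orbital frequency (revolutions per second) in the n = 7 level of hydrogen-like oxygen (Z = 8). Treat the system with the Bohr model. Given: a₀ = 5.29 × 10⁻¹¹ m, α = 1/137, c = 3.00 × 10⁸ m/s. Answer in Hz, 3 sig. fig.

1.23 × 10¹⁵ Hz

r = n²a₀/Z = 3.24 × 10⁻¹⁰ m, v = Zαc/n = 2.50 × 10⁶ m/s
f = v/(2πr) = 1.23 × 10¹⁵ Hz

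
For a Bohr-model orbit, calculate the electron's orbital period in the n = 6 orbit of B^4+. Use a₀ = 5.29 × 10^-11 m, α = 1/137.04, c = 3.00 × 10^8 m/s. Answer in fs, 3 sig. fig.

1.31 fs

r = n²a₀/Z = 6²·5.29 × 10^-11/5 = 3.81 × 10^-10 m
v = Zαc/n = 5·0.00730·3.00 × 10^8/6 = 1.82 × 10^6 m/s
T = 2πr/v = 1.31 × 10^-15 s = 1.31 fs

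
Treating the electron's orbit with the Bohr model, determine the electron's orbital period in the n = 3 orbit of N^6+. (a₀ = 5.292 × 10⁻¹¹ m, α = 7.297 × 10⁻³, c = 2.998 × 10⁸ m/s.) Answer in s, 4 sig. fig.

8.375 × 10⁻¹⁷ s

r = n²a₀/Z = 3²·5.292 × 10⁻¹¹/7 = 6.804 × 10⁻¹¹ m
v = Zαc/n = 7·0.007297·2.998 × 10⁸/3 = 5.104 × 10⁶ m/s
T = 2πr/v = 8.375 × 10⁻¹⁷ s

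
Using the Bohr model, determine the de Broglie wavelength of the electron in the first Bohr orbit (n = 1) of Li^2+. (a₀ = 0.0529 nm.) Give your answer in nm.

The Bohr quantisation condition is nλ = 2πr_n.
r_n = n²a₀/Z = 0.0176 nm
λ = 2πr_n/n = 2π·0.0176/1 = 0.111 nm

0.111 nm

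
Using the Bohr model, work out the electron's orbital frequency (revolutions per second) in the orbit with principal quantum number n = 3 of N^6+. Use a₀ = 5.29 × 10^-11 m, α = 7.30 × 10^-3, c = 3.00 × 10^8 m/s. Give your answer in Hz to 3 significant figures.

r = n²a₀/Z = 6.80 × 10^-11 m, v = Zαc/n = 5.11 × 10^6 m/s
f = v/(2πr) = 1.20 × 10^16 Hz

1.20 × 10^16 Hz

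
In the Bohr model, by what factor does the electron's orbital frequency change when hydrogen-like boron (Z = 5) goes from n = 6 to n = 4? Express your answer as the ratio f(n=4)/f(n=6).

27/8

f ∝ Z^2 · n^-3; with Z fixed, f ∝ n^-3.
f(n=4)/f(n=6) = (4/6)^-3 = 27/8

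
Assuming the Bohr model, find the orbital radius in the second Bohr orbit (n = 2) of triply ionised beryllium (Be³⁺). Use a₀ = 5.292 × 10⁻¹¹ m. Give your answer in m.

r_n = n²a₀/Z = 2² × 5.292 × 10⁻¹¹ / 4
    = 4 × 5.292 × 10⁻¹¹ / 4 = 5.292 × 10⁻¹¹ m

5.292 × 10⁻¹¹ m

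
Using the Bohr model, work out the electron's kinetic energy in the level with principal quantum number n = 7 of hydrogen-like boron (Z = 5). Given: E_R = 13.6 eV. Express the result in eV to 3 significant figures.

For a Coulomb orbit the virial theorem gives K = −E_n.
E_n = −E_R·Z²/n², so K = E_R·Z²/n² = 13.6 × 5²/7² = 6.94 eV

6.94 eV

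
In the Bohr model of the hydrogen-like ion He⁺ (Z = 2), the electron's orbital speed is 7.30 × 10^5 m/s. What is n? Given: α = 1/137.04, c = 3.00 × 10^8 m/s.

6

v_n = Zαc/n ⇒ n = Zαc/v = 2 × 0.00730 × 3.00 × 10^8 / 7.30 × 10^5 ≈ 6.00
n = 6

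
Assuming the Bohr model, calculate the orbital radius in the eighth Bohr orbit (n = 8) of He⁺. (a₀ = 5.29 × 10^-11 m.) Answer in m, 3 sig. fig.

1.69 × 10^-9 m

r_n = n²a₀/Z = 8² × 5.29 × 10^-11 / 2
    = 64 × 5.29 × 10^-11 / 2 = 1.69 × 10^-9 m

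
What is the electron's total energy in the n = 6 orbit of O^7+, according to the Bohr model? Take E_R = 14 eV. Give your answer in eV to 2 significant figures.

-25 eV

E_n = −E_R·Z²/n² = −14 × 8²/6² = -25 eV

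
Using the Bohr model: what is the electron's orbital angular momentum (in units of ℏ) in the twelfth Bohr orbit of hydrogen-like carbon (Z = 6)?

L_n = nℏ, so L/ℏ = n = 12.

12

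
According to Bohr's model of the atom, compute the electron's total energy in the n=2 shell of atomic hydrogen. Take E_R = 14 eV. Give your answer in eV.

-3.5 eV

E_n = −E_R·Z²/n² = −14 × 1²/2² = -3.5 eV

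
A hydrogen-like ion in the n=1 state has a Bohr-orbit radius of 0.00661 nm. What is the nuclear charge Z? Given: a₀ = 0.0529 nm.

8

r_n = n²a₀/Z ⇒ Z = n²a₀/r = 1² × 0.0529 / 0.00661 ≈ 8.00
Z = 8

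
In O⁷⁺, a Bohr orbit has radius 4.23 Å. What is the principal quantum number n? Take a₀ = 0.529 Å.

8

r_n = n²a₀/Z ⇒ n² = rZ/a₀ = 4.23 × 8 / 0.529 ≈ 63.97
n = 8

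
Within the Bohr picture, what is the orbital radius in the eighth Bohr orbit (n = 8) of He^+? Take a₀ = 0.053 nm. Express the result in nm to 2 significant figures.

1.7 nm

r_n = n²a₀/Z = 8² × 0.053 / 2
    = 64 × 0.053 / 2 = 1.7 nm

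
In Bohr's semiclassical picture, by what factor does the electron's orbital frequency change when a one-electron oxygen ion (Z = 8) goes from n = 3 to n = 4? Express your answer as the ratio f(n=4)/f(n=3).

27/64

f ∝ Z^2 · n^-3; with Z fixed, f ∝ n^-3.
f(n=4)/f(n=3) = (4/3)^-3 = 27/64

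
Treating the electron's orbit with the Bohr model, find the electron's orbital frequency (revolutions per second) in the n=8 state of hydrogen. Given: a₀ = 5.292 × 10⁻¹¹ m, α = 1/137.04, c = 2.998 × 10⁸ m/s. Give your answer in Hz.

r = n²a₀/Z = 3.387 × 10⁻⁹ m, v = Zαc/n = 2.735 × 10⁵ m/s
f = v/(2πr) = 1.285 × 10¹³ Hz

1.285 × 10¹³ Hz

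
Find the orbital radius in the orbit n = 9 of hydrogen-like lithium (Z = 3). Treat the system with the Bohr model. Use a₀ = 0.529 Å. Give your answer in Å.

r_n = n²a₀/Z = 9² × 0.529 / 3
    = 81 × 0.529 / 3 = 14.3 Å

14.3 Å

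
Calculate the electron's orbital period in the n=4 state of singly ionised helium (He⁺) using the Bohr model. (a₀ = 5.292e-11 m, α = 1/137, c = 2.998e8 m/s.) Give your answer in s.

2.431e-15 s

r = n²a₀/Z = 4²·5.292e-11/2 = 4.234e-10 m
v = Zαc/n = 2·0.007299·2.998e8/4 = 1.094e6 m/s
T = 2πr/v = 2.431e-15 s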